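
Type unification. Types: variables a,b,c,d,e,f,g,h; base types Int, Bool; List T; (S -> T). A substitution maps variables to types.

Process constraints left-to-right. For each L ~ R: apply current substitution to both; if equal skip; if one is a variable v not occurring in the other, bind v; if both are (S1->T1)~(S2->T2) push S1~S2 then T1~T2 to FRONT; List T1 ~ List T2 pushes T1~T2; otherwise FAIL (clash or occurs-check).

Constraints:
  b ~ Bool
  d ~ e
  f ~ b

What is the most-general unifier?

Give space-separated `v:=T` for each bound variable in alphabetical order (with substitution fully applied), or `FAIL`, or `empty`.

Answer: b:=Bool d:=e f:=Bool

Derivation:
step 1: unify b ~ Bool  [subst: {-} | 2 pending]
  bind b := Bool
step 2: unify d ~ e  [subst: {b:=Bool} | 1 pending]
  bind d := e
step 3: unify f ~ Bool  [subst: {b:=Bool, d:=e} | 0 pending]
  bind f := Bool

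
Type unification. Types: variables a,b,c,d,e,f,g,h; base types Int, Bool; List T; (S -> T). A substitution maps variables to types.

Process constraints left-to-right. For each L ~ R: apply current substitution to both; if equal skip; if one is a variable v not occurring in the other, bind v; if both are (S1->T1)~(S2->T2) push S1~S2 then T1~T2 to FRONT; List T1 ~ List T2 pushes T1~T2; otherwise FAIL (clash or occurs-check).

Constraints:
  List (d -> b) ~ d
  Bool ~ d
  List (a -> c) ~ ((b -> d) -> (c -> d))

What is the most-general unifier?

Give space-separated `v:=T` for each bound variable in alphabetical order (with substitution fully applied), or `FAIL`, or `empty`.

step 1: unify List (d -> b) ~ d  [subst: {-} | 2 pending]
  occurs-check fail

Answer: FAIL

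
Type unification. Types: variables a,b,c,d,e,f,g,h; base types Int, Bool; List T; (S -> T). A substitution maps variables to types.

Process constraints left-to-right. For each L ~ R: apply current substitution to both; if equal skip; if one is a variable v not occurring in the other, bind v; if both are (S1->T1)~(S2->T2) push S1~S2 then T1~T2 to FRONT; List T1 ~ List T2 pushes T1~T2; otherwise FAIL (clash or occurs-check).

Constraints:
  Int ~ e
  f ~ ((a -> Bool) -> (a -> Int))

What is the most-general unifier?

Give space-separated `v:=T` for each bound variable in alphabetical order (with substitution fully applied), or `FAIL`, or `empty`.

Answer: e:=Int f:=((a -> Bool) -> (a -> Int))

Derivation:
step 1: unify Int ~ e  [subst: {-} | 1 pending]
  bind e := Int
step 2: unify f ~ ((a -> Bool) -> (a -> Int))  [subst: {e:=Int} | 0 pending]
  bind f := ((a -> Bool) -> (a -> Int))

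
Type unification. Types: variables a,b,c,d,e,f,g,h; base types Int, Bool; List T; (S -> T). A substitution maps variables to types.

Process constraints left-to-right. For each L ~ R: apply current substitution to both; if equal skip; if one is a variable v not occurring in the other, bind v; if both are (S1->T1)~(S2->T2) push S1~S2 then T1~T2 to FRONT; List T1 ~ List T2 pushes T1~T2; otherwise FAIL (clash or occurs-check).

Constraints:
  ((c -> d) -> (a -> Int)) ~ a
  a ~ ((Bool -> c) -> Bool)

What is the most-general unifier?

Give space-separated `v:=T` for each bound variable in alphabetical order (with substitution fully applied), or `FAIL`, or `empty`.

Answer: FAIL

Derivation:
step 1: unify ((c -> d) -> (a -> Int)) ~ a  [subst: {-} | 1 pending]
  occurs-check fail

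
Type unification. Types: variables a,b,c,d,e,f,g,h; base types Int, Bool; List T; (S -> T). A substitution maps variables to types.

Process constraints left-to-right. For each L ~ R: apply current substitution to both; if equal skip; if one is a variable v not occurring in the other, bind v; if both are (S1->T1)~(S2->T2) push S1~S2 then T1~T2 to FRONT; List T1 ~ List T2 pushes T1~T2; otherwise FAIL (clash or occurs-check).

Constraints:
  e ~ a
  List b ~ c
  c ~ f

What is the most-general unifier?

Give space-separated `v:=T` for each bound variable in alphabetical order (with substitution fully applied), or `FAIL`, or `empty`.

Answer: c:=List b e:=a f:=List b

Derivation:
step 1: unify e ~ a  [subst: {-} | 2 pending]
  bind e := a
step 2: unify List b ~ c  [subst: {e:=a} | 1 pending]
  bind c := List b
step 3: unify List b ~ f  [subst: {e:=a, c:=List b} | 0 pending]
  bind f := List b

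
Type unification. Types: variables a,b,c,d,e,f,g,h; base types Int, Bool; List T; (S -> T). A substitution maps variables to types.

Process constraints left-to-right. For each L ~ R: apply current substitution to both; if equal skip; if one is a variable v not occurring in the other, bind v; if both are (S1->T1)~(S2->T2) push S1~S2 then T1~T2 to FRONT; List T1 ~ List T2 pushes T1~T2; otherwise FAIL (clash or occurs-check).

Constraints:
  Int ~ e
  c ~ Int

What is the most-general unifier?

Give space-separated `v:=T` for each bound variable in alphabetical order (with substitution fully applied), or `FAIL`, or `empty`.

step 1: unify Int ~ e  [subst: {-} | 1 pending]
  bind e := Int
step 2: unify c ~ Int  [subst: {e:=Int} | 0 pending]
  bind c := Int

Answer: c:=Int e:=Int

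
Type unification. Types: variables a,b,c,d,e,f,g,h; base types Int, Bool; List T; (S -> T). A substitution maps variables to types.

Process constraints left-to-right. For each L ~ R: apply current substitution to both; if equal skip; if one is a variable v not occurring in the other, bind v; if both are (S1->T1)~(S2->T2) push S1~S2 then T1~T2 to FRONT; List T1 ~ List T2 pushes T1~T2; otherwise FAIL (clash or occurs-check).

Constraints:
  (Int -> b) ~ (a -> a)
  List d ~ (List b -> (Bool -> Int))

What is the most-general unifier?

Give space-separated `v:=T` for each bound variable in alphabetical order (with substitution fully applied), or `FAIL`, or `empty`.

step 1: unify (Int -> b) ~ (a -> a)  [subst: {-} | 1 pending]
  -> decompose arrow: push Int~a, b~a
step 2: unify Int ~ a  [subst: {-} | 2 pending]
  bind a := Int
step 3: unify b ~ Int  [subst: {a:=Int} | 1 pending]
  bind b := Int
step 4: unify List d ~ (List Int -> (Bool -> Int))  [subst: {a:=Int, b:=Int} | 0 pending]
  clash: List d vs (List Int -> (Bool -> Int))

Answer: FAIL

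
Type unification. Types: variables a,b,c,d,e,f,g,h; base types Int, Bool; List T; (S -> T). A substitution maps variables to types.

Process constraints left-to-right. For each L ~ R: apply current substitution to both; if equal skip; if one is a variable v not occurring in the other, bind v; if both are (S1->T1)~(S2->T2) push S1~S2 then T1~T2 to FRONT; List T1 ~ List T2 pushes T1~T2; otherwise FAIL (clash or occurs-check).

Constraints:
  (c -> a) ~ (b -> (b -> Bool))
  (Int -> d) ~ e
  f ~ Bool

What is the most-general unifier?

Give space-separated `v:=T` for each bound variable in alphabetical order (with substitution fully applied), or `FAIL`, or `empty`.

Answer: a:=(b -> Bool) c:=b e:=(Int -> d) f:=Bool

Derivation:
step 1: unify (c -> a) ~ (b -> (b -> Bool))  [subst: {-} | 2 pending]
  -> decompose arrow: push c~b, a~(b -> Bool)
step 2: unify c ~ b  [subst: {-} | 3 pending]
  bind c := b
step 3: unify a ~ (b -> Bool)  [subst: {c:=b} | 2 pending]
  bind a := (b -> Bool)
step 4: unify (Int -> d) ~ e  [subst: {c:=b, a:=(b -> Bool)} | 1 pending]
  bind e := (Int -> d)
step 5: unify f ~ Bool  [subst: {c:=b, a:=(b -> Bool), e:=(Int -> d)} | 0 pending]
  bind f := Bool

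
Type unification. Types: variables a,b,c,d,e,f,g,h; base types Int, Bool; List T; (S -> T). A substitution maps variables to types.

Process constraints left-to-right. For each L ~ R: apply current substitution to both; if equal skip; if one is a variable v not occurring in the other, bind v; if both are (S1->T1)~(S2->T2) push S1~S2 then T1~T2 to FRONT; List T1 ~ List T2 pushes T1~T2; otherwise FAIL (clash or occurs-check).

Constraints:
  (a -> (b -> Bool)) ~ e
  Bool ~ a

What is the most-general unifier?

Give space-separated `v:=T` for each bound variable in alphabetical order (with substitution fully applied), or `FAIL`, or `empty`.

step 1: unify (a -> (b -> Bool)) ~ e  [subst: {-} | 1 pending]
  bind e := (a -> (b -> Bool))
step 2: unify Bool ~ a  [subst: {e:=(a -> (b -> Bool))} | 0 pending]
  bind a := Bool

Answer: a:=Bool e:=(Bool -> (b -> Bool))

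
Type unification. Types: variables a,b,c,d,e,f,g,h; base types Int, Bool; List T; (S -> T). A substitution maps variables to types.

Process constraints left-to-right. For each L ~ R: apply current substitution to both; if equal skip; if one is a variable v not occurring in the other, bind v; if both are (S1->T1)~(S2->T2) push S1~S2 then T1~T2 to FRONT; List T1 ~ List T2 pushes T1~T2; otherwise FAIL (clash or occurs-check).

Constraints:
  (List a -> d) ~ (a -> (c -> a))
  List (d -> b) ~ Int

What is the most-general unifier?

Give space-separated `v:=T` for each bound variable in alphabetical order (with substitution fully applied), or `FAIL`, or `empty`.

Answer: FAIL

Derivation:
step 1: unify (List a -> d) ~ (a -> (c -> a))  [subst: {-} | 1 pending]
  -> decompose arrow: push List a~a, d~(c -> a)
step 2: unify List a ~ a  [subst: {-} | 2 pending]
  occurs-check fail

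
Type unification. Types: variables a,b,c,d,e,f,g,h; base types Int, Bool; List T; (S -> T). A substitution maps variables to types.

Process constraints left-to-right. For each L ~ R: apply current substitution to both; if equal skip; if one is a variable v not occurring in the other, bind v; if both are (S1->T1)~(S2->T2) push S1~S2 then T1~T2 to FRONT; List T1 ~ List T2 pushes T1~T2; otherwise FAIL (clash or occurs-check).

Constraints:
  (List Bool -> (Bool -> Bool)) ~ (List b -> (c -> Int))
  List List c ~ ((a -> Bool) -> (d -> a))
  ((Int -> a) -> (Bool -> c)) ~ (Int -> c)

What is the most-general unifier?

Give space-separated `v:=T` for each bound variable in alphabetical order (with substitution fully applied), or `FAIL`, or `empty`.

Answer: FAIL

Derivation:
step 1: unify (List Bool -> (Bool -> Bool)) ~ (List b -> (c -> Int))  [subst: {-} | 2 pending]
  -> decompose arrow: push List Bool~List b, (Bool -> Bool)~(c -> Int)
step 2: unify List Bool ~ List b  [subst: {-} | 3 pending]
  -> decompose List: push Bool~b
step 3: unify Bool ~ b  [subst: {-} | 3 pending]
  bind b := Bool
step 4: unify (Bool -> Bool) ~ (c -> Int)  [subst: {b:=Bool} | 2 pending]
  -> decompose arrow: push Bool~c, Bool~Int
step 5: unify Bool ~ c  [subst: {b:=Bool} | 3 pending]
  bind c := Bool
step 6: unify Bool ~ Int  [subst: {b:=Bool, c:=Bool} | 2 pending]
  clash: Bool vs Int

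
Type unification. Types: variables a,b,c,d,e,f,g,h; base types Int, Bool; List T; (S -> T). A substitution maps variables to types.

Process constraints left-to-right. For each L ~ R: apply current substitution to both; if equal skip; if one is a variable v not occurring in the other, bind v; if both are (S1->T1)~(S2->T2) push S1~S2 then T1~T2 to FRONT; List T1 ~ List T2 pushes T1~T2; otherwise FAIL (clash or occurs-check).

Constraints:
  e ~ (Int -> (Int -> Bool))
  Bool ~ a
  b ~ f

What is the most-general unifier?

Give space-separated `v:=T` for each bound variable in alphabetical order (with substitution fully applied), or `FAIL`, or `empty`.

Answer: a:=Bool b:=f e:=(Int -> (Int -> Bool))

Derivation:
step 1: unify e ~ (Int -> (Int -> Bool))  [subst: {-} | 2 pending]
  bind e := (Int -> (Int -> Bool))
step 2: unify Bool ~ a  [subst: {e:=(Int -> (Int -> Bool))} | 1 pending]
  bind a := Bool
step 3: unify b ~ f  [subst: {e:=(Int -> (Int -> Bool)), a:=Bool} | 0 pending]
  bind b := f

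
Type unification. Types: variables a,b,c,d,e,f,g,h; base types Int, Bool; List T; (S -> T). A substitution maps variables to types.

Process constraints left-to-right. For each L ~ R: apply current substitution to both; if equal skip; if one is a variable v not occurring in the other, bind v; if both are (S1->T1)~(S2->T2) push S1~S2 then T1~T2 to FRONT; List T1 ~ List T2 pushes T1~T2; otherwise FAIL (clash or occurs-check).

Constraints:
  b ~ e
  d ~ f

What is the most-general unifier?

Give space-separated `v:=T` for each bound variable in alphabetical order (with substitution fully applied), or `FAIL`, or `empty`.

Answer: b:=e d:=f

Derivation:
step 1: unify b ~ e  [subst: {-} | 1 pending]
  bind b := e
step 2: unify d ~ f  [subst: {b:=e} | 0 pending]
  bind d := f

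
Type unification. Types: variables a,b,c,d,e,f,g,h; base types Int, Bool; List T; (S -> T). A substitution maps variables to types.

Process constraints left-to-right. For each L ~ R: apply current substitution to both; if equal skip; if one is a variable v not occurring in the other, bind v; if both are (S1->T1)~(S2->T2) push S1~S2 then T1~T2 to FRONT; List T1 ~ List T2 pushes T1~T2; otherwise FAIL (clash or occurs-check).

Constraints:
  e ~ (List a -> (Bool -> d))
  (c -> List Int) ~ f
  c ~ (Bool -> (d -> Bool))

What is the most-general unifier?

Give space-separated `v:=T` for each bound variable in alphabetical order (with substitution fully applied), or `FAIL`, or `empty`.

step 1: unify e ~ (List a -> (Bool -> d))  [subst: {-} | 2 pending]
  bind e := (List a -> (Bool -> d))
step 2: unify (c -> List Int) ~ f  [subst: {e:=(List a -> (Bool -> d))} | 1 pending]
  bind f := (c -> List Int)
step 3: unify c ~ (Bool -> (d -> Bool))  [subst: {e:=(List a -> (Bool -> d)), f:=(c -> List Int)} | 0 pending]
  bind c := (Bool -> (d -> Bool))

Answer: c:=(Bool -> (d -> Bool)) e:=(List a -> (Bool -> d)) f:=((Bool -> (d -> Bool)) -> List Int)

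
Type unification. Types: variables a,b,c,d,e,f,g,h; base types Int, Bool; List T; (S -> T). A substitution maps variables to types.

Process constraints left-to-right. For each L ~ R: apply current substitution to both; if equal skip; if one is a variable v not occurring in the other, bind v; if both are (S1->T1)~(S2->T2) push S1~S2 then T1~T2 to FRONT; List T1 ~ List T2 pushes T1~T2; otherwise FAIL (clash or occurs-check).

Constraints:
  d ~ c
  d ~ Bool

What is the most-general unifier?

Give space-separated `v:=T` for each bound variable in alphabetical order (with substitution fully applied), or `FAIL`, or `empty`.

Answer: c:=Bool d:=Bool

Derivation:
step 1: unify d ~ c  [subst: {-} | 1 pending]
  bind d := c
step 2: unify c ~ Bool  [subst: {d:=c} | 0 pending]
  bind c := Bool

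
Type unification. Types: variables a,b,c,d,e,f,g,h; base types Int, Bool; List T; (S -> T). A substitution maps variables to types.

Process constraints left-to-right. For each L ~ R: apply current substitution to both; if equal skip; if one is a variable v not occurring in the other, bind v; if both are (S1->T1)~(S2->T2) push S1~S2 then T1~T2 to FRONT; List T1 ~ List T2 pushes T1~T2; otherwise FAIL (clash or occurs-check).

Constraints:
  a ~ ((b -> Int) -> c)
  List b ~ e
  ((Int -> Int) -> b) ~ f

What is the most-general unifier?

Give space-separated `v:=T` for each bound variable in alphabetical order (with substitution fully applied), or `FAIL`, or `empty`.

step 1: unify a ~ ((b -> Int) -> c)  [subst: {-} | 2 pending]
  bind a := ((b -> Int) -> c)
step 2: unify List b ~ e  [subst: {a:=((b -> Int) -> c)} | 1 pending]
  bind e := List b
step 3: unify ((Int -> Int) -> b) ~ f  [subst: {a:=((b -> Int) -> c), e:=List b} | 0 pending]
  bind f := ((Int -> Int) -> b)

Answer: a:=((b -> Int) -> c) e:=List b f:=((Int -> Int) -> b)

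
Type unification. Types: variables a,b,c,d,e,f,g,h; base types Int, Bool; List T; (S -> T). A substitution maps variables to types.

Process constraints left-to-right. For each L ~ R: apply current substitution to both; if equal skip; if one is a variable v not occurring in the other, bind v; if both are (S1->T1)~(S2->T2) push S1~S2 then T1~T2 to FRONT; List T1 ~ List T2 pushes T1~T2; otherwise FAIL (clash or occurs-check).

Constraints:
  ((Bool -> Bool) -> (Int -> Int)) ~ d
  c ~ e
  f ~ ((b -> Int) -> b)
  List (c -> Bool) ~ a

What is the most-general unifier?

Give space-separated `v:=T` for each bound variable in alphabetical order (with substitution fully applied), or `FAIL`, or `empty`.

Answer: a:=List (e -> Bool) c:=e d:=((Bool -> Bool) -> (Int -> Int)) f:=((b -> Int) -> b)

Derivation:
step 1: unify ((Bool -> Bool) -> (Int -> Int)) ~ d  [subst: {-} | 3 pending]
  bind d := ((Bool -> Bool) -> (Int -> Int))
step 2: unify c ~ e  [subst: {d:=((Bool -> Bool) -> (Int -> Int))} | 2 pending]
  bind c := e
step 3: unify f ~ ((b -> Int) -> b)  [subst: {d:=((Bool -> Bool) -> (Int -> Int)), c:=e} | 1 pending]
  bind f := ((b -> Int) -> b)
step 4: unify List (e -> Bool) ~ a  [subst: {d:=((Bool -> Bool) -> (Int -> Int)), c:=e, f:=((b -> Int) -> b)} | 0 pending]
  bind a := List (e -> Bool)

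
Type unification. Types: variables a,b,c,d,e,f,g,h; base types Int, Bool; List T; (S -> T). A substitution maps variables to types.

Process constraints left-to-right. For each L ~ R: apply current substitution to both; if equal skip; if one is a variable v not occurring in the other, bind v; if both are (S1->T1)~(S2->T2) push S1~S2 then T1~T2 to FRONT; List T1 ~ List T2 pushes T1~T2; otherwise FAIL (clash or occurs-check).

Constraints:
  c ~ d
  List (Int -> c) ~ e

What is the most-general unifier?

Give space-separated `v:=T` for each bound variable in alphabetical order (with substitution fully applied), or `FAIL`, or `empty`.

Answer: c:=d e:=List (Int -> d)

Derivation:
step 1: unify c ~ d  [subst: {-} | 1 pending]
  bind c := d
step 2: unify List (Int -> d) ~ e  [subst: {c:=d} | 0 pending]
  bind e := List (Int -> d)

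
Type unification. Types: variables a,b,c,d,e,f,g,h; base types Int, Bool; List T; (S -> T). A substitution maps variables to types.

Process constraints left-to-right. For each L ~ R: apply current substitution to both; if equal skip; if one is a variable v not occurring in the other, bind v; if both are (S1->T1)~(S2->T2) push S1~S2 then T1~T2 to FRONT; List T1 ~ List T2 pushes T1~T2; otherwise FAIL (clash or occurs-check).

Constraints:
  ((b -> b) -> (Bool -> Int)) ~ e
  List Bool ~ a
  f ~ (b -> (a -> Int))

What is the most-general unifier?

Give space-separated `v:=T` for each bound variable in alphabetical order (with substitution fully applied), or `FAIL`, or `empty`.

step 1: unify ((b -> b) -> (Bool -> Int)) ~ e  [subst: {-} | 2 pending]
  bind e := ((b -> b) -> (Bool -> Int))
step 2: unify List Bool ~ a  [subst: {e:=((b -> b) -> (Bool -> Int))} | 1 pending]
  bind a := List Bool
step 3: unify f ~ (b -> (List Bool -> Int))  [subst: {e:=((b -> b) -> (Bool -> Int)), a:=List Bool} | 0 pending]
  bind f := (b -> (List Bool -> Int))

Answer: a:=List Bool e:=((b -> b) -> (Bool -> Int)) f:=(b -> (List Bool -> Int))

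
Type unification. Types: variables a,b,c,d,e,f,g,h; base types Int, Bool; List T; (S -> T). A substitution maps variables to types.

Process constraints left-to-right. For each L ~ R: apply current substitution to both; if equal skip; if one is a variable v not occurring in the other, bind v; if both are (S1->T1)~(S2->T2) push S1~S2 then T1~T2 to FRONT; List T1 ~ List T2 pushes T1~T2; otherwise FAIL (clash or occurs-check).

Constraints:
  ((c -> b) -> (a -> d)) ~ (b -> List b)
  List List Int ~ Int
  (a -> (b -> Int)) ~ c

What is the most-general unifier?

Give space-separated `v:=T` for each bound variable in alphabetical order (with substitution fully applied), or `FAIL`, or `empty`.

step 1: unify ((c -> b) -> (a -> d)) ~ (b -> List b)  [subst: {-} | 2 pending]
  -> decompose arrow: push (c -> b)~b, (a -> d)~List b
step 2: unify (c -> b) ~ b  [subst: {-} | 3 pending]
  occurs-check fail

Answer: FAIL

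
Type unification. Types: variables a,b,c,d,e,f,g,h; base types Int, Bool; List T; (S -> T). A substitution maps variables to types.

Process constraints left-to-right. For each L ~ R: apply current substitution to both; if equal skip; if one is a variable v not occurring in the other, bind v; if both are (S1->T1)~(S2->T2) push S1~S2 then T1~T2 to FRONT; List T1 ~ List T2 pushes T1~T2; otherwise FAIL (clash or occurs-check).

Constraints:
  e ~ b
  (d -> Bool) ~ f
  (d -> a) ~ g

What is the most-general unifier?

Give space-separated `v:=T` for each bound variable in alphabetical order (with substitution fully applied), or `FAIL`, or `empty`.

Answer: e:=b f:=(d -> Bool) g:=(d -> a)

Derivation:
step 1: unify e ~ b  [subst: {-} | 2 pending]
  bind e := b
step 2: unify (d -> Bool) ~ f  [subst: {e:=b} | 1 pending]
  bind f := (d -> Bool)
step 3: unify (d -> a) ~ g  [subst: {e:=b, f:=(d -> Bool)} | 0 pending]
  bind g := (d -> a)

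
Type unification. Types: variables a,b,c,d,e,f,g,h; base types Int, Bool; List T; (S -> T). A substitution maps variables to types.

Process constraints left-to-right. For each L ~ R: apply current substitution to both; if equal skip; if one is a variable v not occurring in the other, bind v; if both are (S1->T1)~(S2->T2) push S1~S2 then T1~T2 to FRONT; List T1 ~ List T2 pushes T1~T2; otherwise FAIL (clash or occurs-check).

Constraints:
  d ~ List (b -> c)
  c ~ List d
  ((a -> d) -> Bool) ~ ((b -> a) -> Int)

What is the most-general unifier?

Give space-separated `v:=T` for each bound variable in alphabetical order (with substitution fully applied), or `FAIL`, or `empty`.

Answer: FAIL

Derivation:
step 1: unify d ~ List (b -> c)  [subst: {-} | 2 pending]
  bind d := List (b -> c)
step 2: unify c ~ List List (b -> c)  [subst: {d:=List (b -> c)} | 1 pending]
  occurs-check fail: c in List List (b -> c)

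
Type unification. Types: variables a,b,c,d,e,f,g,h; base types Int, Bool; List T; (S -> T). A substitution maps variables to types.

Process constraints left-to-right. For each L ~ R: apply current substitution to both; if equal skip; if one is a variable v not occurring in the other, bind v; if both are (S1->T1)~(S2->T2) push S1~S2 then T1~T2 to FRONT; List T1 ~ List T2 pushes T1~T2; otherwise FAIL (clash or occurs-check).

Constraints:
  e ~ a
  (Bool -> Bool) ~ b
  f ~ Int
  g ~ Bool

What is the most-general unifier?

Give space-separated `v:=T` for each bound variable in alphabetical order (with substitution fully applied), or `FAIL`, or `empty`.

step 1: unify e ~ a  [subst: {-} | 3 pending]
  bind e := a
step 2: unify (Bool -> Bool) ~ b  [subst: {e:=a} | 2 pending]
  bind b := (Bool -> Bool)
step 3: unify f ~ Int  [subst: {e:=a, b:=(Bool -> Bool)} | 1 pending]
  bind f := Int
step 4: unify g ~ Bool  [subst: {e:=a, b:=(Bool -> Bool), f:=Int} | 0 pending]
  bind g := Bool

Answer: b:=(Bool -> Bool) e:=a f:=Int g:=Bool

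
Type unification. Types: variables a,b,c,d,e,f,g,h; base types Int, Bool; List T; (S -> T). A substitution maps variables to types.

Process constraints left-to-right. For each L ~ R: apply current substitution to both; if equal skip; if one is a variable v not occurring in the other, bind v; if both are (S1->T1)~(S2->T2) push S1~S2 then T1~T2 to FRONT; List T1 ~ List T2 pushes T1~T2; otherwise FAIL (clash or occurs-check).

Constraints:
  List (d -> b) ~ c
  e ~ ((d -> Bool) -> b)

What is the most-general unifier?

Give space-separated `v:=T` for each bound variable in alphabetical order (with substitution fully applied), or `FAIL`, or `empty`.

step 1: unify List (d -> b) ~ c  [subst: {-} | 1 pending]
  bind c := List (d -> b)
step 2: unify e ~ ((d -> Bool) -> b)  [subst: {c:=List (d -> b)} | 0 pending]
  bind e := ((d -> Bool) -> b)

Answer: c:=List (d -> b) e:=((d -> Bool) -> b)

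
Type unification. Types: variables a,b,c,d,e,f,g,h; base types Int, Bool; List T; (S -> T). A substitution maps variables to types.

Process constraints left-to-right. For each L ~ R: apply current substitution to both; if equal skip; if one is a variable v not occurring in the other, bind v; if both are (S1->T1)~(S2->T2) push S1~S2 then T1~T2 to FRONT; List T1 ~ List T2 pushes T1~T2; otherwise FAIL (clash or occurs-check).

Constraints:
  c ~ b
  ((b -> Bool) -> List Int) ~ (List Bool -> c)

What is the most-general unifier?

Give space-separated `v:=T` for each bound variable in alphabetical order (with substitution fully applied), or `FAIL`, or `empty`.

step 1: unify c ~ b  [subst: {-} | 1 pending]
  bind c := b
step 2: unify ((b -> Bool) -> List Int) ~ (List Bool -> b)  [subst: {c:=b} | 0 pending]
  -> decompose arrow: push (b -> Bool)~List Bool, List Int~b
step 3: unify (b -> Bool) ~ List Bool  [subst: {c:=b} | 1 pending]
  clash: (b -> Bool) vs List Bool

Answer: FAIL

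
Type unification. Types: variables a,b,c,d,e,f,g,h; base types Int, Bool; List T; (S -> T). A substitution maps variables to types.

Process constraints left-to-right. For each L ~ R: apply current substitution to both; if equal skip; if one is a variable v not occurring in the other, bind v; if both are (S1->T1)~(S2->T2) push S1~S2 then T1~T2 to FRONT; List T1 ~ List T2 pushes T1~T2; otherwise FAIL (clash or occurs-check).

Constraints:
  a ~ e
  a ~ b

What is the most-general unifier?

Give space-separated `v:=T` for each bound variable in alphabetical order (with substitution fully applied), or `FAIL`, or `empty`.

step 1: unify a ~ e  [subst: {-} | 1 pending]
  bind a := e
step 2: unify e ~ b  [subst: {a:=e} | 0 pending]
  bind e := b

Answer: a:=b e:=b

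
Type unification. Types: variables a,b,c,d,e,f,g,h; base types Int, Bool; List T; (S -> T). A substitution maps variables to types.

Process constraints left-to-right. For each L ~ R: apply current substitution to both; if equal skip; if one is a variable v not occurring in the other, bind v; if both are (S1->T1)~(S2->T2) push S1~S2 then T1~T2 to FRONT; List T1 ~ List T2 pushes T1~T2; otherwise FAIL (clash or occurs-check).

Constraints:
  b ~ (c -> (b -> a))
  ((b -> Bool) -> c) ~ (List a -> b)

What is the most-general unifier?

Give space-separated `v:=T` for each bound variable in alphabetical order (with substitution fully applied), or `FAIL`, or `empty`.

step 1: unify b ~ (c -> (b -> a))  [subst: {-} | 1 pending]
  occurs-check fail: b in (c -> (b -> a))

Answer: FAIL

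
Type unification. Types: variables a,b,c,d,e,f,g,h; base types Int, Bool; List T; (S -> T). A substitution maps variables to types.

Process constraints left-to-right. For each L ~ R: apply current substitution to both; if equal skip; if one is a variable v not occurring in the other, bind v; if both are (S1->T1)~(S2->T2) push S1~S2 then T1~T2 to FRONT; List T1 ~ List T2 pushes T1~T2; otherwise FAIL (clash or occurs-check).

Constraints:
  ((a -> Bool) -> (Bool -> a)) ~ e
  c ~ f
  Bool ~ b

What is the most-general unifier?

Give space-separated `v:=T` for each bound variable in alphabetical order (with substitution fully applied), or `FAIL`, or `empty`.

Answer: b:=Bool c:=f e:=((a -> Bool) -> (Bool -> a))

Derivation:
step 1: unify ((a -> Bool) -> (Bool -> a)) ~ e  [subst: {-} | 2 pending]
  bind e := ((a -> Bool) -> (Bool -> a))
step 2: unify c ~ f  [subst: {e:=((a -> Bool) -> (Bool -> a))} | 1 pending]
  bind c := f
step 3: unify Bool ~ b  [subst: {e:=((a -> Bool) -> (Bool -> a)), c:=f} | 0 pending]
  bind b := Bool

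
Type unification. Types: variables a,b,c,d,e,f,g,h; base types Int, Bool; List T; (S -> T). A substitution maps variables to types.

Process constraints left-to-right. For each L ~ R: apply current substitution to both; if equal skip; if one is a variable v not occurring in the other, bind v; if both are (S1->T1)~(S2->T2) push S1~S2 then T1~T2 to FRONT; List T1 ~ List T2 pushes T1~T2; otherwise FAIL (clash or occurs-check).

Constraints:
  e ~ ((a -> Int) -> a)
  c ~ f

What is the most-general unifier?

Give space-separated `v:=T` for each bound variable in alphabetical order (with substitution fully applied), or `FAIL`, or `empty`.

step 1: unify e ~ ((a -> Int) -> a)  [subst: {-} | 1 pending]
  bind e := ((a -> Int) -> a)
step 2: unify c ~ f  [subst: {e:=((a -> Int) -> a)} | 0 pending]
  bind c := f

Answer: c:=f e:=((a -> Int) -> a)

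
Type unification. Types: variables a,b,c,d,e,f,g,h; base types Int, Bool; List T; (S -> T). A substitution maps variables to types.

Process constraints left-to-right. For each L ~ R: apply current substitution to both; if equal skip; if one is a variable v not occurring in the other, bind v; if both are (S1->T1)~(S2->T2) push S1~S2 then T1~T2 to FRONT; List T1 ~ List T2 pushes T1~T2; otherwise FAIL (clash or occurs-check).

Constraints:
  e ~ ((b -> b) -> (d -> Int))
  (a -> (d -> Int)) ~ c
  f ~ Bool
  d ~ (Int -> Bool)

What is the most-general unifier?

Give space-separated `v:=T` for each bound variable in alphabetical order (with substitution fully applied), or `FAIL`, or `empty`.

step 1: unify e ~ ((b -> b) -> (d -> Int))  [subst: {-} | 3 pending]
  bind e := ((b -> b) -> (d -> Int))
step 2: unify (a -> (d -> Int)) ~ c  [subst: {e:=((b -> b) -> (d -> Int))} | 2 pending]
  bind c := (a -> (d -> Int))
step 3: unify f ~ Bool  [subst: {e:=((b -> b) -> (d -> Int)), c:=(a -> (d -> Int))} | 1 pending]
  bind f := Bool
step 4: unify d ~ (Int -> Bool)  [subst: {e:=((b -> b) -> (d -> Int)), c:=(a -> (d -> Int)), f:=Bool} | 0 pending]
  bind d := (Int -> Bool)

Answer: c:=(a -> ((Int -> Bool) -> Int)) d:=(Int -> Bool) e:=((b -> b) -> ((Int -> Bool) -> Int)) f:=Bool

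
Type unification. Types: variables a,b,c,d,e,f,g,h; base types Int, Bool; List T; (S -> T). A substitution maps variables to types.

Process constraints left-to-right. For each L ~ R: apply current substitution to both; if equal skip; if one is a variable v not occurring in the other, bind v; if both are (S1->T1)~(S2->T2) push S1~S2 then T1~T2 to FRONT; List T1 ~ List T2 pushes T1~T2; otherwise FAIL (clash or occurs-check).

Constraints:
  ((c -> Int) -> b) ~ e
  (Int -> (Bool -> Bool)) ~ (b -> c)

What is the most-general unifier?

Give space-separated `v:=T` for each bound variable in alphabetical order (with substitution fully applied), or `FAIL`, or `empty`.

step 1: unify ((c -> Int) -> b) ~ e  [subst: {-} | 1 pending]
  bind e := ((c -> Int) -> b)
step 2: unify (Int -> (Bool -> Bool)) ~ (b -> c)  [subst: {e:=((c -> Int) -> b)} | 0 pending]
  -> decompose arrow: push Int~b, (Bool -> Bool)~c
step 3: unify Int ~ b  [subst: {e:=((c -> Int) -> b)} | 1 pending]
  bind b := Int
step 4: unify (Bool -> Bool) ~ c  [subst: {e:=((c -> Int) -> b), b:=Int} | 0 pending]
  bind c := (Bool -> Bool)

Answer: b:=Int c:=(Bool -> Bool) e:=(((Bool -> Bool) -> Int) -> Int)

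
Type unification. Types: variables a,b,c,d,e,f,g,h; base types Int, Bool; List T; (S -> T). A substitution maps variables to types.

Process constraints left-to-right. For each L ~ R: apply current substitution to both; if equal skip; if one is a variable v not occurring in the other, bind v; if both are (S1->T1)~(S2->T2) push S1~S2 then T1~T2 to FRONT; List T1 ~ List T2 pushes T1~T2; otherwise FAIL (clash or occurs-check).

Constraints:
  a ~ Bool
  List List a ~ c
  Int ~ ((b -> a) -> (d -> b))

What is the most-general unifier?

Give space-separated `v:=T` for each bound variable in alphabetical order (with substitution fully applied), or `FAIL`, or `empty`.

step 1: unify a ~ Bool  [subst: {-} | 2 pending]
  bind a := Bool
step 2: unify List List Bool ~ c  [subst: {a:=Bool} | 1 pending]
  bind c := List List Bool
step 3: unify Int ~ ((b -> Bool) -> (d -> b))  [subst: {a:=Bool, c:=List List Bool} | 0 pending]
  clash: Int vs ((b -> Bool) -> (d -> b))

Answer: FAIL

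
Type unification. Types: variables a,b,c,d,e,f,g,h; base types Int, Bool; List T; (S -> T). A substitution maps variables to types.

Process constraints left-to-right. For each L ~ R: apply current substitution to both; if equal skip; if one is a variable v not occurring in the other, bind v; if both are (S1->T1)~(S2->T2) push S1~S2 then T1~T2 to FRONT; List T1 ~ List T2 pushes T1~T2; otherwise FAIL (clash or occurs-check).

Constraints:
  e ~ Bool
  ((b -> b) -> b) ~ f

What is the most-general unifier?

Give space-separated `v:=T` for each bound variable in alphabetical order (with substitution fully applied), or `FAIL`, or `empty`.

step 1: unify e ~ Bool  [subst: {-} | 1 pending]
  bind e := Bool
step 2: unify ((b -> b) -> b) ~ f  [subst: {e:=Bool} | 0 pending]
  bind f := ((b -> b) -> b)

Answer: e:=Bool f:=((b -> b) -> b)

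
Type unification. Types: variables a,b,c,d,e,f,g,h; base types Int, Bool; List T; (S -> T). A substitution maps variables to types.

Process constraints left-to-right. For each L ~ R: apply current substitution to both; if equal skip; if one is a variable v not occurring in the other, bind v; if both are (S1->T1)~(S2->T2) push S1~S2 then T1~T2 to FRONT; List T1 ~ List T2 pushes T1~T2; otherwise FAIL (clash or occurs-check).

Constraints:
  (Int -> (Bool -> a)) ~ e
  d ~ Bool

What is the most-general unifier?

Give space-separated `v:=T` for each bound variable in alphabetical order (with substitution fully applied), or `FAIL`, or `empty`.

step 1: unify (Int -> (Bool -> a)) ~ e  [subst: {-} | 1 pending]
  bind e := (Int -> (Bool -> a))
step 2: unify d ~ Bool  [subst: {e:=(Int -> (Bool -> a))} | 0 pending]
  bind d := Bool

Answer: d:=Bool e:=(Int -> (Bool -> a))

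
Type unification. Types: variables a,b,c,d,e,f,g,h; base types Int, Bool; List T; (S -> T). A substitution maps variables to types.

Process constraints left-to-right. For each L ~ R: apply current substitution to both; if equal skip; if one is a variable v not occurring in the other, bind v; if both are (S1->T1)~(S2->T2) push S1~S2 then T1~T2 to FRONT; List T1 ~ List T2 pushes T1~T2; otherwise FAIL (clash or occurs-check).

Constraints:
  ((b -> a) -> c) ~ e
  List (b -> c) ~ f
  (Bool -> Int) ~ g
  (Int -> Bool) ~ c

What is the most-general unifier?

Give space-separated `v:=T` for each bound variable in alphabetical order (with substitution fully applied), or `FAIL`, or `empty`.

Answer: c:=(Int -> Bool) e:=((b -> a) -> (Int -> Bool)) f:=List (b -> (Int -> Bool)) g:=(Bool -> Int)

Derivation:
step 1: unify ((b -> a) -> c) ~ e  [subst: {-} | 3 pending]
  bind e := ((b -> a) -> c)
step 2: unify List (b -> c) ~ f  [subst: {e:=((b -> a) -> c)} | 2 pending]
  bind f := List (b -> c)
step 3: unify (Bool -> Int) ~ g  [subst: {e:=((b -> a) -> c), f:=List (b -> c)} | 1 pending]
  bind g := (Bool -> Int)
step 4: unify (Int -> Bool) ~ c  [subst: {e:=((b -> a) -> c), f:=List (b -> c), g:=(Bool -> Int)} | 0 pending]
  bind c := (Int -> Bool)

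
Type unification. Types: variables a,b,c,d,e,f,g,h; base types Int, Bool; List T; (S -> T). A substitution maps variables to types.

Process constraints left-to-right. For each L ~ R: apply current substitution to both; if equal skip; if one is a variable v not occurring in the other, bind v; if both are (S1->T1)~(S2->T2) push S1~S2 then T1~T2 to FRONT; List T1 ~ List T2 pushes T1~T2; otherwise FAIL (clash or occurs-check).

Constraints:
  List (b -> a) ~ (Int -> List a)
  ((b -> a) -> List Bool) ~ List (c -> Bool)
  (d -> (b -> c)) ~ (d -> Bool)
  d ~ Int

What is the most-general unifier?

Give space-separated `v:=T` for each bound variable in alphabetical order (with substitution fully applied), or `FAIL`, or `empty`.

Answer: FAIL

Derivation:
step 1: unify List (b -> a) ~ (Int -> List a)  [subst: {-} | 3 pending]
  clash: List (b -> a) vs (Int -> List a)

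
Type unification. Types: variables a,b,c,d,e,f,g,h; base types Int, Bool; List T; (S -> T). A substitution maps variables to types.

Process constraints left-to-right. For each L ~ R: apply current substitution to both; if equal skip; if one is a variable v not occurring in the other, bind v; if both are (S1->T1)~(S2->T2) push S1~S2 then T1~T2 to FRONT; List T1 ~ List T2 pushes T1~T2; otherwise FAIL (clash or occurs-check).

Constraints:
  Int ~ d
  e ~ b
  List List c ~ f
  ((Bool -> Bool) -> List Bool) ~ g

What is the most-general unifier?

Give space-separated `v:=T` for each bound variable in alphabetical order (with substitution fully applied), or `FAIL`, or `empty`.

step 1: unify Int ~ d  [subst: {-} | 3 pending]
  bind d := Int
step 2: unify e ~ b  [subst: {d:=Int} | 2 pending]
  bind e := b
step 3: unify List List c ~ f  [subst: {d:=Int, e:=b} | 1 pending]
  bind f := List List c
step 4: unify ((Bool -> Bool) -> List Bool) ~ g  [subst: {d:=Int, e:=b, f:=List List c} | 0 pending]
  bind g := ((Bool -> Bool) -> List Bool)

Answer: d:=Int e:=b f:=List List c g:=((Bool -> Bool) -> List Bool)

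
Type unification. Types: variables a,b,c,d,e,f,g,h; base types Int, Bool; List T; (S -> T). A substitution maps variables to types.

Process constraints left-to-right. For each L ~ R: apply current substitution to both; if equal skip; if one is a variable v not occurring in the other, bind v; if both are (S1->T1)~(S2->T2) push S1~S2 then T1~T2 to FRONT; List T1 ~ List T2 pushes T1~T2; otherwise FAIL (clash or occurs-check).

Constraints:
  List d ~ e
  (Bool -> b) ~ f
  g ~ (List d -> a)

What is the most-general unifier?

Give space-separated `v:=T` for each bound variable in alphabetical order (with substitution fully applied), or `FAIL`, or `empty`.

step 1: unify List d ~ e  [subst: {-} | 2 pending]
  bind e := List d
step 2: unify (Bool -> b) ~ f  [subst: {e:=List d} | 1 pending]
  bind f := (Bool -> b)
step 3: unify g ~ (List d -> a)  [subst: {e:=List d, f:=(Bool -> b)} | 0 pending]
  bind g := (List d -> a)

Answer: e:=List d f:=(Bool -> b) g:=(List d -> a)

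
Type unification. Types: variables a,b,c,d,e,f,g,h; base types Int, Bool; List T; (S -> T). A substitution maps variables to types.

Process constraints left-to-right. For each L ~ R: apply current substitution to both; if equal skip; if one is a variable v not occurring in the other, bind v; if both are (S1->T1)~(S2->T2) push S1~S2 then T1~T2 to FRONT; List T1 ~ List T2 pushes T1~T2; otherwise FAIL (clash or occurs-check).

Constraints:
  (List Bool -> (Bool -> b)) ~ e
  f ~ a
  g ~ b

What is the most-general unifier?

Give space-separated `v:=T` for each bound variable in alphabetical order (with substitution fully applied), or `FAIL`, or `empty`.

Answer: e:=(List Bool -> (Bool -> b)) f:=a g:=b

Derivation:
step 1: unify (List Bool -> (Bool -> b)) ~ e  [subst: {-} | 2 pending]
  bind e := (List Bool -> (Bool -> b))
step 2: unify f ~ a  [subst: {e:=(List Bool -> (Bool -> b))} | 1 pending]
  bind f := a
step 3: unify g ~ b  [subst: {e:=(List Bool -> (Bool -> b)), f:=a} | 0 pending]
  bind g := b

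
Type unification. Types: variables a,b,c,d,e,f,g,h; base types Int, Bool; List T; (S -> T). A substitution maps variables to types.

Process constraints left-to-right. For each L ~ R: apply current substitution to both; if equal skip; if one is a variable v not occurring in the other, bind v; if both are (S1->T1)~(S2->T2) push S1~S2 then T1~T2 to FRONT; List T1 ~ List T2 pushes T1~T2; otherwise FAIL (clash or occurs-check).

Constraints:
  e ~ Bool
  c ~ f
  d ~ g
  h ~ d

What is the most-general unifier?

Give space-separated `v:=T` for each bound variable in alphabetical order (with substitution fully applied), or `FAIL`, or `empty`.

step 1: unify e ~ Bool  [subst: {-} | 3 pending]
  bind e := Bool
step 2: unify c ~ f  [subst: {e:=Bool} | 2 pending]
  bind c := f
step 3: unify d ~ g  [subst: {e:=Bool, c:=f} | 1 pending]
  bind d := g
step 4: unify h ~ g  [subst: {e:=Bool, c:=f, d:=g} | 0 pending]
  bind h := g

Answer: c:=f d:=g e:=Bool h:=g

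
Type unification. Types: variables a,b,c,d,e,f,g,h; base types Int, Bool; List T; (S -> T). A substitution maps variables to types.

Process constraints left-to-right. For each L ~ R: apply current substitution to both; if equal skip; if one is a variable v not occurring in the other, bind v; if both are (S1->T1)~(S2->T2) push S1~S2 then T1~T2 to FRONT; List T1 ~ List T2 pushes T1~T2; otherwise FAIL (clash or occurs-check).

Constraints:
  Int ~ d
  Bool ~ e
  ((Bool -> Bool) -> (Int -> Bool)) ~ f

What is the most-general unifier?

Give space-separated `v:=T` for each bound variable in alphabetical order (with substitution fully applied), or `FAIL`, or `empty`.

step 1: unify Int ~ d  [subst: {-} | 2 pending]
  bind d := Int
step 2: unify Bool ~ e  [subst: {d:=Int} | 1 pending]
  bind e := Bool
step 3: unify ((Bool -> Bool) -> (Int -> Bool)) ~ f  [subst: {d:=Int, e:=Bool} | 0 pending]
  bind f := ((Bool -> Bool) -> (Int -> Bool))

Answer: d:=Int e:=Bool f:=((Bool -> Bool) -> (Int -> Bool))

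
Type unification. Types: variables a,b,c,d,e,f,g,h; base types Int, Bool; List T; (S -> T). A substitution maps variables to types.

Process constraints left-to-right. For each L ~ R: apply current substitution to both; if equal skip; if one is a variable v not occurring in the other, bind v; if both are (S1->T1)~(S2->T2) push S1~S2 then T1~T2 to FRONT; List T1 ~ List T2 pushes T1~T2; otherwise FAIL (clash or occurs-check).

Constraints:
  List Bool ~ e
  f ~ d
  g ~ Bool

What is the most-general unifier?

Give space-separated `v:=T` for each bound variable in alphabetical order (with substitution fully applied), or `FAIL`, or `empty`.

step 1: unify List Bool ~ e  [subst: {-} | 2 pending]
  bind e := List Bool
step 2: unify f ~ d  [subst: {e:=List Bool} | 1 pending]
  bind f := d
step 3: unify g ~ Bool  [subst: {e:=List Bool, f:=d} | 0 pending]
  bind g := Bool

Answer: e:=List Bool f:=d g:=Bool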